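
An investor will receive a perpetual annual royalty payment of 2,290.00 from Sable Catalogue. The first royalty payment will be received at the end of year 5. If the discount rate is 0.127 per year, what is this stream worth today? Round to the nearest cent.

Value at end of year 4: C / r = 2,290.00 / 0.127 = 18,031.4961
Discount to today: PV = 18,031.4961 / (1 + 0.127)^4 = 18,031.4961 / 1.613228 = 11,177.28

11177.28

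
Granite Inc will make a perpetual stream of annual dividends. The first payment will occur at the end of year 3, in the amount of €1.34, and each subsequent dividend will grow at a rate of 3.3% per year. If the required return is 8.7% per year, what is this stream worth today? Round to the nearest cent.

Value at end of year 2: C₁ / (r − g) = €1.34 / (0.087 − 0.033) = €24.8148
Discount to today: PV = €24.8148 / (1 + 0.087)^2 = €24.8148 / 1.181569 = €21.00

€21.00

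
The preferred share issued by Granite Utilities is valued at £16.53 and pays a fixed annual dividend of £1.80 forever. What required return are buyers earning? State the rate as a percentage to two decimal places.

10.89%

P = C/r ⇒ r = C/P = £1.80/£16.53 = 0.108893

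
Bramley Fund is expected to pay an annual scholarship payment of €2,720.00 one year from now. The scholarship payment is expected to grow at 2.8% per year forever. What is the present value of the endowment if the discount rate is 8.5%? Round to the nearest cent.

Growing perpetuity: P = D₁ / (r − g) = €2,720.0000 / (0.085 − 0.028) = €47,719.30

€47719.30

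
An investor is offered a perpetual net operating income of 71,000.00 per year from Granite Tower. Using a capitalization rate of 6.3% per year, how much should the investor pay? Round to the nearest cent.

Level perpetuity: PV = C / r = 71,000.00 / 0.063 = 1,126,984.13

1126984.13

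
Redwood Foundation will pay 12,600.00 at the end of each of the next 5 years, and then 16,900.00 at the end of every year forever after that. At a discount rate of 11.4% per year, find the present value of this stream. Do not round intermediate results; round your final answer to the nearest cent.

132511.88

PV of 5-year annuity: 12,600.00 × [1 − (1+0.114)^−5] / 0.114 = 46103.49458
Perpetuity value at year 5: 16,900.00 / 0.114 = 148245.61404
PV of perpetuity: 148245.61404 / (1+0.114)^5 = 86408.38718
Total PV = 46103.49458 + 86408.38718 = 132511.88176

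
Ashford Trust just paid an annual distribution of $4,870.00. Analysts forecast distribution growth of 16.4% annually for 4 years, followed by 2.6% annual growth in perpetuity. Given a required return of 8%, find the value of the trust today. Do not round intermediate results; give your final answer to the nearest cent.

$148427.16

D_1 = 5668.68000
D_2 = 6598.34352
D_3 = 7680.47186
D_4 = 8940.06924
Terminal value at year 4: TV = D_4×(1+g_2)/(r−g_2) = 9172.51104/0.054 = 169861.31560
P_0 = D_1/(1+r)^1 + D_2/(1+r)^2 + D_3/(1+r)^3 + D_4/(1+r)^4 + TV/(1+r)^4
    = 5248.77778 + 5657.01605 + 6097.00619 + 6571.21778 + 124853.13780 = 148427.15559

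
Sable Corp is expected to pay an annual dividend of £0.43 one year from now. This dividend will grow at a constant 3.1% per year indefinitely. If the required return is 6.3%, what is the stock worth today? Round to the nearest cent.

Growing perpetuity: P = D₁ / (r − g) = £0.4300 / (0.063 − 0.031) = £13.44

£13.44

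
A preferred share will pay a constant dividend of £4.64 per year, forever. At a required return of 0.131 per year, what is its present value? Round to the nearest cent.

Level perpetuity: PV = C / r = £4.64 / 0.131 = £35.42

£35.42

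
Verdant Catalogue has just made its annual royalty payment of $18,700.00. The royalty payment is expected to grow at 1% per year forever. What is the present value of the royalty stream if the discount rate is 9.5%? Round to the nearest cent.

D₁ = D₀ × (1 + g) = $18,700.00 × 1.01 = $18,887.0000
Growing perpetuity: P = D₁ / (r − g) = $18,887.0000 / (0.095 − 0.01) = $222,200.00

$222200.00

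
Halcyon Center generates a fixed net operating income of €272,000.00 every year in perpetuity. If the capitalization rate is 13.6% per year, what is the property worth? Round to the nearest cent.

€2000000.00

Level perpetuity: PV = C / r = €272,000.00 / 0.136 = €2,000,000.00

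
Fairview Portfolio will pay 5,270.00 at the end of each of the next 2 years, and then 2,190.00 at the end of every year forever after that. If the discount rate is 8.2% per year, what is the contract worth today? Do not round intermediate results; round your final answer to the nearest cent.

32184.75

PV of 2-year annuity: 5,270.00 × [1 − (1+0.082)^−2] / 0.082 = 9372.09795
Perpetuity value at year 2: 2,190.00 / 0.082 = 26707.31707
PV of perpetuity: 26707.31707 / (1+0.082)^2 = 22812.65018
Total PV = 9372.09795 + 22812.65018 = 32184.74813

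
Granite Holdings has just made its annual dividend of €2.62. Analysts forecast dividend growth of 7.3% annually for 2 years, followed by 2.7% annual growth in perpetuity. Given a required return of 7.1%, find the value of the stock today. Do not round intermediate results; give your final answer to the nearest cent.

€66.64

D_1 = 2.81126
D_2 = 3.01648
Terminal value at year 2: TV = D_2×(1+g_2)/(r−g_2) = 3.09793/0.044 = 70.40743
P_0 = D_1/(1+r)^1 + D_2/(1+r)^2 + TV/(1+r)^2
    = 2.62489 + 2.62979 + 61.38179 = 66.63648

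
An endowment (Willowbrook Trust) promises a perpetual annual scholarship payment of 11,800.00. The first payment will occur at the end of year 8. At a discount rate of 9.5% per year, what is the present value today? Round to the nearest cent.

65805.10

Value at end of year 7: C / r = 11,800.00 / 0.095 = 124,210.5263
Discount to today: PV = 124,210.5263 / (1 + 0.095)^7 = 124,210.5263 / 1.887552 = 65,805.10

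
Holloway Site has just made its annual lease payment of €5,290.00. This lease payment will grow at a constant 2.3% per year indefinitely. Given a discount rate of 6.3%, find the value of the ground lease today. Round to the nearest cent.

€135291.75

D₁ = D₀ × (1 + g) = €5,290.00 × 1.023 = €5,411.6700
Growing perpetuity: P = D₁ / (r − g) = €5,411.6700 / (0.063 − 0.023) = €135,291.75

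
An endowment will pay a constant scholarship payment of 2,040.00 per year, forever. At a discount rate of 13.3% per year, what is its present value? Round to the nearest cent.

15338.35

Level perpetuity: PV = C / r = 2,040.00 / 0.133 = 15,338.35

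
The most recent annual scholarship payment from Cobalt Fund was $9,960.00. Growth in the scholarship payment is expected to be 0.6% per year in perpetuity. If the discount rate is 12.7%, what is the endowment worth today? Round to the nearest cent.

D₁ = D₀ × (1 + g) = $9,960.00 × 1.006 = $10,019.7600
Growing perpetuity: P = D₁ / (r − g) = $10,019.7600 / (0.127 − 0.006) = $82,807.93

$82807.93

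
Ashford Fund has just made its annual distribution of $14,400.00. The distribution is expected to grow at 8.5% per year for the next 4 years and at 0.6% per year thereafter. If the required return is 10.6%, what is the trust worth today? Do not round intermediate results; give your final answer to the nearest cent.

$189088.33

D_1 = 15624.00000
D_2 = 16952.04000
D_3 = 18392.96340
D_4 = 19956.36529
Terminal value at year 4: TV = D_4×(1+g_2)/(r−g_2) = 20076.10348/0.1 = 200761.03481
P_0 = D_1/(1+r)^1 + D_2/(1+r)^2 + D_3/(1+r)^3 + D_4/(1+r)^4 + TV/(1+r)^4
    = 14126.58228 + 13858.35603 + 13595.22269 + 13337.08555 + 134171.08064 = 189088.32719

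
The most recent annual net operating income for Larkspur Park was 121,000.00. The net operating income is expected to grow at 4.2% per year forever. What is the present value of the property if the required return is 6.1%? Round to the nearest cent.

D₁ = D₀ × (1 + g) = 121,000.00 × 1.042 = 126,082.0000
Growing perpetuity: P = D₁ / (r − g) = 126,082.0000 / (0.061 − 0.042) = 6,635,894.74

6635894.74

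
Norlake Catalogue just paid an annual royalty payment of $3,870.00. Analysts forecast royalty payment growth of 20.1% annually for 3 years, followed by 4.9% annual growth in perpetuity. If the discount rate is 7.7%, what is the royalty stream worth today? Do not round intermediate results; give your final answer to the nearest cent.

D_1 = 4647.87000
D_2 = 5582.09187
D_3 = 6704.09234
Terminal value at year 3: TV = D_3×(1+g_2)/(r−g_2) = 7032.59286/0.028 = 251164.03073
P_0 = D_1/(1+r)^1 + D_2/(1+r)^2 + D_3/(1+r)^3 + TV/(1+r)^3
    = 4315.57103 + 4812.44272 + 5366.52155 + 201052.89649 = 215547.43178

$215547.43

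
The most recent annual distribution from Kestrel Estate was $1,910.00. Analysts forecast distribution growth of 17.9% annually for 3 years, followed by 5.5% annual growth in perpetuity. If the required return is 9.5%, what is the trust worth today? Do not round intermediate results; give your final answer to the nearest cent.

D_1 = 2251.89000
D_2 = 2654.97831
D_3 = 3130.21943
Terminal value at year 3: TV = D_3×(1+g_2)/(r−g_2) = 3302.38150/0.04 = 82559.53740
P_0 = D_1/(1+r)^1 + D_2/(1+r)^2 + D_3/(1+r)^3 + TV/(1+r)^3
    = 2056.52055 + 2214.28103 + 2384.14368 + 62881.78963 = 69536.73489

$69536.73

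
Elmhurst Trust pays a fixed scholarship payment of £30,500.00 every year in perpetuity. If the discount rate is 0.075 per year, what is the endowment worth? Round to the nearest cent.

£406666.67

Level perpetuity: PV = C / r = £30,500.00 / 0.075 = £406,666.67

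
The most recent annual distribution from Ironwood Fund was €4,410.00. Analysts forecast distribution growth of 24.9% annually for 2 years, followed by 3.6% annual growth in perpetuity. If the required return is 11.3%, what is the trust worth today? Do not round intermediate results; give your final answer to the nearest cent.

€85223.36

D_1 = 5508.09000
D_2 = 6879.60441
Terminal value at year 2: TV = D_2×(1+g_2)/(r−g_2) = 7127.27017/0.077 = 92561.95024
P_0 = D_1/(1+r)^1 + D_2/(1+r)^2 + TV/(1+r)^2
    = 4948.86792 + 5553.58135 + 74720.91265 = 85223.36192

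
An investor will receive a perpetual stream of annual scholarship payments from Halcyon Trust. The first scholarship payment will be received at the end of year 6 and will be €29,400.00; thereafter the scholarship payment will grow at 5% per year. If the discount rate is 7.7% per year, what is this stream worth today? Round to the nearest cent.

€751458.58

Value at end of year 5: C₁ / (r − g) = €29,400.00 / (0.077 − 0.05) = €1,088,888.8889
Discount to today: PV = €1,088,888.8889 / (1 + 0.077)^5 = €1,088,888.8889 / 1.449034 = €751,458.58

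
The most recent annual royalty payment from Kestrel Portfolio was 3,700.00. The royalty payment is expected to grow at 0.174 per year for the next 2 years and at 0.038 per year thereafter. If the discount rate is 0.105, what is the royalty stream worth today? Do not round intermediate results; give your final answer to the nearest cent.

D_1 = 4343.80000
D_2 = 5099.62120
Terminal value at year 2: TV = D_2×(1+g_2)/(r−g_2) = 5293.40681/0.067 = 79006.07173
P_0 = D_1/(1+r)^1 + D_2/(1+r)^2 + TV/(1+r)^2
    = 3931.04072 + 4176.50843 + 64704.71262 = 72812.26177

72812.26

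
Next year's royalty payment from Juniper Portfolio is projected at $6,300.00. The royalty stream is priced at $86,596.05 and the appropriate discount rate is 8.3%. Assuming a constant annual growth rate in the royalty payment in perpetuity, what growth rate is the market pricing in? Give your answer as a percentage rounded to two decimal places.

P = D₁/(r−g) ⇒ g = r − D₁/P = 0.083 − $6,300.00/$86,596.05 = 0.010248

1.02%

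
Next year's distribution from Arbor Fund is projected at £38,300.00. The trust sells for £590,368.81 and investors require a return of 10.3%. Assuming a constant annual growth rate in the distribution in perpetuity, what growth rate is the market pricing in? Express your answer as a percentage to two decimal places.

P = D₁/(r−g) ⇒ g = r − D₁/P = 0.103 − £38,300.00/£590,368.81 = 0.038125

3.81%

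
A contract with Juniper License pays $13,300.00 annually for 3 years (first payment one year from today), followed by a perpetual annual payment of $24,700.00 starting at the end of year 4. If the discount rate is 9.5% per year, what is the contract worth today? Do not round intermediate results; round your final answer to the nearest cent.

$231398.46

PV of 3-year annuity: $13,300.00 × [1 − (1+0.095)^−3] / 0.095 = 33368.46081
Perpetuity value at year 3: $24,700.00 / 0.095 = 260000.00000
PV of perpetuity: 260000.00000 / (1+0.095)^3 = 198030.00135
Total PV = 33368.46081 + 198030.00135 = 231398.46216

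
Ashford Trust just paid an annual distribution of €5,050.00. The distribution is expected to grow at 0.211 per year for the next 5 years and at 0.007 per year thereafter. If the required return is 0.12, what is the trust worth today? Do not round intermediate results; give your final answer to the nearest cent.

€98621.28

D_1 = 6115.55000
D_2 = 7405.93105
D_3 = 8968.58250
D_4 = 10860.95341
D_5 = 13152.61458
Terminal value at year 5: TV = D_5×(1+g_2)/(r−g_2) = 13244.68288/0.113 = 117209.58302
P_0 = D_1/(1+r)^1 + D_2/(1+r)^2 + D_3/(1+r)^3 + D_4/(1+r)^4 + D_5/(1+r)^5 + TV/(1+r)^5
    = 5460.31250 + 5903.96289 + 6383.65988 + 6902.33224 + 7463.14673 + 66507.86515 = 98621.27939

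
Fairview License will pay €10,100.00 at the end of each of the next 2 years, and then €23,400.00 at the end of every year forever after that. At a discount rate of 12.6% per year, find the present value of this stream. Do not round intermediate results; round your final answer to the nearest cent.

€163412.58

PV of 2-year annuity: €10,100.00 × [1 − (1+0.126)^−2] / 0.126 = 16935.88332
Perpetuity value at year 2: €23,400.00 / 0.126 = 185714.28571
PV of perpetuity: 185714.28571 / (1+0.126)^2 = 146476.69466
Total PV = 16935.88332 + 146476.69466 = 163412.57798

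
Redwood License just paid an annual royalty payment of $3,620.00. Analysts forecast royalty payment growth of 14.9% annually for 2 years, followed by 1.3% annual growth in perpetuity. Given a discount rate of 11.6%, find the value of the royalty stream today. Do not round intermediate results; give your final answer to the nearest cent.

D_1 = 4159.38000
D_2 = 4779.12762
Terminal value at year 2: TV = D_2×(1+g_2)/(r−g_2) = 4841.25628/0.103 = 47002.48815
P_0 = D_1/(1+r)^1 + D_2/(1+r)^2 + TV/(1+r)^2
    = 3727.04301 + 3837.25127 + 37739.17998 = 45303.47427

$45303.47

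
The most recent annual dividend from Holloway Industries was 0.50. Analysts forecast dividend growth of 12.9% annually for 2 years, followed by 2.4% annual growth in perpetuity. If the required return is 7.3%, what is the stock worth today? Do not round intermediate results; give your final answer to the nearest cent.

12.65

D_1 = 0.56450
D_2 = 0.63732
Terminal value at year 2: TV = D_2×(1+g_2)/(r−g_2) = 0.65262/0.049 = 13.31870
P_0 = D_1/(1+r)^1 + D_2/(1+r)^2 + TV/(1+r)^2
    = 0.52610 + 0.55355 + 11.56811 = 12.64775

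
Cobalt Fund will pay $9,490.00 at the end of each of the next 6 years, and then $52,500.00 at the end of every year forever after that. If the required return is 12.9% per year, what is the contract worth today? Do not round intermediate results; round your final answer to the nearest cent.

PV of 6-year annuity: $9,490.00 × [1 − (1+0.129)^−6] / 0.129 = 38042.62852
Perpetuity value at year 6: $52,500.00 / 0.129 = 406976.74419
PV of perpetuity: 406976.74419 / (1+0.129)^6 = 196519.63170
Total PV = 38042.62852 + 196519.63170 = 234562.26023

$234562.26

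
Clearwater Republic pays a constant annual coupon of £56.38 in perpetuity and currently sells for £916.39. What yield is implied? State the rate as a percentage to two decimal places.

P = C/r ⇒ r = C/P = £56.38/£916.39 = 0.061524

6.15%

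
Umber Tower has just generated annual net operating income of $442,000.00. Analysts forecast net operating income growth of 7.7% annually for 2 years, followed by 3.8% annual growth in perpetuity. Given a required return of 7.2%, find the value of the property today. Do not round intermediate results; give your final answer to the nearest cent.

$14510364.74

D_1 = 476034.00000
D_2 = 512688.61800
Terminal value at year 2: TV = D_2×(1+g_2)/(r−g_2) = 532170.78548/0.034 = 15652081.92600
P_0 = D_1/(1+r)^1 + D_2/(1+r)^2 + TV/(1+r)^2
    = 444061.56716 + 446132.74985 + 13620170.42179 = 14510364.73881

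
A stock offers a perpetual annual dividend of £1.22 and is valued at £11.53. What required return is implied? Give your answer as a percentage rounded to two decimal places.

10.58%

P = C/r ⇒ r = C/P = £1.22/£11.53 = 0.105811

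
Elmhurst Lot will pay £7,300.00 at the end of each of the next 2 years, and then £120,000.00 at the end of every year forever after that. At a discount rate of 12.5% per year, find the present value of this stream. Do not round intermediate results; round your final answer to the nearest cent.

PV of 2-year annuity: £7,300.00 × [1 − (1+0.125)^−2] / 0.125 = 12256.79012
Perpetuity value at year 2: £120,000.00 / 0.125 = 960000.00000
PV of perpetuity: 960000.00000 / (1+0.125)^2 = 758518.51852
Total PV = 12256.79012 + 758518.51852 = 770775.30864

£770775.31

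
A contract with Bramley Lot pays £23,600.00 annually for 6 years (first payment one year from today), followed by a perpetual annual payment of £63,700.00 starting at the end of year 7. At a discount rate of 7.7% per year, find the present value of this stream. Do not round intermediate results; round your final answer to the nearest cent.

PV of 6-year annuity: £23,600.00 × [1 − (1+0.077)^−6] / 0.077 = 110100.02997
Perpetuity value at year 6: £63,700.00 / 0.077 = 827272.72727
PV of perpetuity: 827272.72727 / (1+0.077)^6 = 530095.95147
Total PV = 110100.02997 + 530095.95147 = 640195.98143

£640195.98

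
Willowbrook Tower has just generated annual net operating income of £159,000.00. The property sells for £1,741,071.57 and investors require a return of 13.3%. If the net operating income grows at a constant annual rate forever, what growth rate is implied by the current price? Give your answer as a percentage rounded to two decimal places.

P = D₀(1+g)/(r−g) ⇒ P(r−g) = D₀(1+g) ⇒ g(P+D₀) = P·r − D₀
g = (P·r − D₀)/(P + D₀) = (£1,741,071.57×0.133 − £159,000.00) / (£1,741,071.57 + £159,000.00) = 0.038189

3.82%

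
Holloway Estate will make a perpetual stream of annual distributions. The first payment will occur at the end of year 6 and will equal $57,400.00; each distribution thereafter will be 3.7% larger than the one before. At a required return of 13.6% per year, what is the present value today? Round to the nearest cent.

$306467.93

Value at end of year 5: C₁ / (r − g) = $57,400.00 / (0.136 − 0.037) = $579,797.9798
Discount to today: PV = $579,797.9798 / (1 + 0.136)^5 = $579,797.9798 / 1.891872 = $306,467.93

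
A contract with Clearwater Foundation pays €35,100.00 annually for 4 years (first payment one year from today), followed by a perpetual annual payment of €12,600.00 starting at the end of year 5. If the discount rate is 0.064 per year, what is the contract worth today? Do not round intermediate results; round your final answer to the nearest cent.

€274131.04

PV of 4-year annuity: €35,100.00 × [1 − (1+0.064)^−4] / 0.064 = 120519.42555
Perpetuity value at year 4: €12,600.00 / 0.064 = 196875.00000
PV of perpetuity: 196875.00000 / (1+0.064)^4 = 153611.61647
Total PV = 120519.42555 + 153611.61647 = 274131.04202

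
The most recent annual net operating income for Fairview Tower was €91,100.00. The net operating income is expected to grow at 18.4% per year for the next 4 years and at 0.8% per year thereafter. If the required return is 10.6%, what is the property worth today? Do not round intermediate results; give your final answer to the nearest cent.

D_1 = 107862.40000
D_2 = 127709.08160
D_3 = 151207.55261
D_4 = 179029.74230
Terminal value at year 4: TV = D_4×(1+g_2)/(r−g_2) = 180461.98023/0.098 = 1841448.77790
P_0 = D_1/(1+r)^1 + D_2/(1+r)^2 + D_3/(1+r)^3 + D_4/(1+r)^4 + TV/(1+r)^4
    = 97524.77396 + 104402.65133 + 111765.58696 + 119647.78929 + 1230662.97556 = 1664003.77709

€1664003.78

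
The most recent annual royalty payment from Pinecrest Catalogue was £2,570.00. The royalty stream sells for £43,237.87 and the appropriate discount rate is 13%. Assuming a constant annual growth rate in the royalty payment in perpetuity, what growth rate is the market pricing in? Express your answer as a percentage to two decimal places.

6.66%

P = D₀(1+g)/(r−g) ⇒ P(r−g) = D₀(1+g) ⇒ g(P+D₀) = P·r − D₀
g = (P·r − D₀)/(P + D₀) = (£43,237.87×0.13 − £2,570.00) / (£43,237.87 + £2,570.00) = 0.066603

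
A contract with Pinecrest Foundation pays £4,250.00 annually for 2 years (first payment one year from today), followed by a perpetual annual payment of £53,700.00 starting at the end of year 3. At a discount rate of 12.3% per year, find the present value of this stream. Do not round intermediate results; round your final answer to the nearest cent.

PV of 2-year annuity: £4,250.00 × [1 − (1+0.123)^−2] / 0.123 = 7154.50204
Perpetuity value at year 2: £53,700.00 / 0.123 = 436585.36585
PV of perpetuity: 436585.36585 / (1+0.123)^2 = 346186.12835
Total PV = 7154.50204 + 346186.12835 = 353340.63038

£353340.63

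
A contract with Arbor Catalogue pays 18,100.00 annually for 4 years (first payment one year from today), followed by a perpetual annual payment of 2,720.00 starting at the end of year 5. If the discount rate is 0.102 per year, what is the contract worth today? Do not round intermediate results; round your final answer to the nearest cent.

75208.87

PV of 4-year annuity: 18,100.00 × [1 − (1+0.102)^−4] / 0.102 = 57127.04576
Perpetuity value at year 4: 2,720.00 / 0.102 = 26666.66667
PV of perpetuity: 26666.66667 / (1+0.102)^4 = 18081.82885
Total PV = 57127.04576 + 18081.82885 = 75208.87461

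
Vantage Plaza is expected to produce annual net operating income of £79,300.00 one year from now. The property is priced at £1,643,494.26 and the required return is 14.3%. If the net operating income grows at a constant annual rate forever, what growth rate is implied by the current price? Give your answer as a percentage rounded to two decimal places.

9.47%

P = D₁/(r−g) ⇒ g = r − D₁/P = 0.143 − £79,300.00/£1,643,494.26 = 0.094749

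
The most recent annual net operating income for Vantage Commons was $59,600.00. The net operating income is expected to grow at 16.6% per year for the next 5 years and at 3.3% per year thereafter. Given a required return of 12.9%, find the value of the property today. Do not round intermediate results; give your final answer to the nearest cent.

D_1 = 69493.60000
D_2 = 81029.53760
D_3 = 94480.44084
D_4 = 110164.19402
D_5 = 128451.45023
Terminal value at year 5: TV = D_5×(1+g_2)/(r−g_2) = 132690.34809/0.096 = 1382191.12590
P_0 = D_1/(1+r)^1 + D_2/(1+r)^2 + D_3/(1+r)^3 + D_4/(1+r)^4 + D_5/(1+r)^5 + TV/(1+r)^5
    = 61553.23295 + 63570.47796 + 65653.83286 + 67805.46423 + 70027.60965 + 753526.25802 = 1082136.87568

$1082136.88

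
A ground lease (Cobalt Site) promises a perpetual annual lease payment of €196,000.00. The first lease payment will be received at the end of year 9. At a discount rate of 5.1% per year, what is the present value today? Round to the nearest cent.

€2581452.67

Value at end of year 8: C / r = €196,000.00 / 0.051 = €3,843,137.2549
Discount to today: PV = €3,843,137.2549 / (1 + 0.051)^8 = €3,843,137.2549 / 1.488750 = €2,581,452.67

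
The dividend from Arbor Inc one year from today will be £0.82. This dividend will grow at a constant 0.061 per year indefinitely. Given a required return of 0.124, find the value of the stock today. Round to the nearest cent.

£13.02

Growing perpetuity: P = D₁ / (r − g) = £0.8200 / (0.124 − 0.061) = £13.02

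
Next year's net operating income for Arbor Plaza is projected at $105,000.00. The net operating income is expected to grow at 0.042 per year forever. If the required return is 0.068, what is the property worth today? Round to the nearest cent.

$4038461.54

Growing perpetuity: P = D₁ / (r − g) = $105,000.0000 / (0.068 − 0.042) = $4,038,461.54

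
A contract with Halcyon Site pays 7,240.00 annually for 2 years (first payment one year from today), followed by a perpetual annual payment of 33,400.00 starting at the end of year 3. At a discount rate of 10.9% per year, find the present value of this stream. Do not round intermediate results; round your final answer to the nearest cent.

PV of 2-year annuity: 7,240.00 × [1 − (1+0.109)^−2] / 0.109 = 12415.15236
Perpetuity value at year 2: 33,400.00 / 0.109 = 306422.01835
PV of perpetuity: 306422.01835 / (1+0.109)^2 = 249147.69669
Total PV = 12415.15236 + 249147.69669 = 261562.84905

261562.85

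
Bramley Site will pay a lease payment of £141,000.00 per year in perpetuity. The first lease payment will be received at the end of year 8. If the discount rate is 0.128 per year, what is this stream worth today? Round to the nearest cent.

Value at end of year 7: C / r = £141,000.00 / 0.128 = £1,101,562.5000
Discount to today: PV = £1,101,562.5000 / (1 + 0.128)^7 = £1,101,562.5000 / 2.323612 = £474,073.24

£474073.24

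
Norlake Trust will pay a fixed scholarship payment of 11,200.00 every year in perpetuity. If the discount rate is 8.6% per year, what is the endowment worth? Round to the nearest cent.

130232.56

Level perpetuity: PV = C / r = 11,200.00 / 0.086 = 130,232.56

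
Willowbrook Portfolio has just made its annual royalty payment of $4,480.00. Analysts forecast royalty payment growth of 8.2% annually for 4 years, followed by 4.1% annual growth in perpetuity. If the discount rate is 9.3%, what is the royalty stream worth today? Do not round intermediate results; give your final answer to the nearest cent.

$103603.52

D_1 = 4847.36000
D_2 = 5244.84352
D_3 = 5674.92069
D_4 = 6140.26419
Terminal value at year 4: TV = D_4×(1+g_2)/(r−g_2) = 6392.01502/0.052 = 122923.36571
P_0 = D_1/(1+r)^1 + D_2/(1+r)^2 + D_3/(1+r)^3 + D_4/(1+r)^4 + TV/(1+r)^4
    = 4434.91308 + 4390.27992 + 4346.09595 + 4302.35665 + 86129.87068 = 103603.51630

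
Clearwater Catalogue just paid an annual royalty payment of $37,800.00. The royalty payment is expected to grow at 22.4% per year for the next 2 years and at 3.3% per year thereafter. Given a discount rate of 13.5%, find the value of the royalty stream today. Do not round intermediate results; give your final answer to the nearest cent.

$529932.69

D_1 = 46267.20000
D_2 = 56631.05280
Terminal value at year 2: TV = D_2×(1+g_2)/(r−g_2) = 58499.87754/0.102 = 573528.21120
P_0 = D_1/(1+r)^1 + D_2/(1+r)^2 + TV/(1+r)^2
    = 40764.05286 + 43960.52926 + 445208.10511 = 529932.68722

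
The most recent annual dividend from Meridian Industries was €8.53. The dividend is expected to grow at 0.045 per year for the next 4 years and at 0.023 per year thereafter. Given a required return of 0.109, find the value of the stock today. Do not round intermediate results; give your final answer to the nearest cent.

D_1 = 8.91385
D_2 = 9.31497
D_3 = 9.73415
D_4 = 10.17218
Terminal value at year 4: TV = D_4×(1+g_2)/(r−g_2) = 10.40614/0.086 = 121.00167
P_0 = D_1/(1+r)^1 + D_2/(1+r)^2 + D_3/(1+r)^3 + D_4/(1+r)^4 + TV/(1+r)^4
    = 8.03774 + 7.57388 + 7.13680 + 6.72493 + 79.99543 = 109.46878

€109.47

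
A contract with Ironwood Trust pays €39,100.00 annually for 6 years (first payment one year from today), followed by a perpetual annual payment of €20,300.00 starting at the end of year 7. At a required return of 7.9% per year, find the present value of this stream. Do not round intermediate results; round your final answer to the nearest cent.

€344136.45

PV of 6-year annuity: €39,100.00 × [1 − (1+0.079)^−6] / 0.079 = 181304.25354
Perpetuity value at year 6: €20,300.00 / 0.079 = 256962.02532
PV of perpetuity: 256962.02532 / (1+0.079)^6 = 162832.19547
Total PV = 181304.25354 + 162832.19547 = 344136.44901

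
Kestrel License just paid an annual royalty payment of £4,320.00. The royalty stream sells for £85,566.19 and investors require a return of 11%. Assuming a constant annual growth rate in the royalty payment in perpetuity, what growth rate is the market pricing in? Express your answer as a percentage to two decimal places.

5.67%

P = D₀(1+g)/(r−g) ⇒ P(r−g) = D₀(1+g) ⇒ g(P+D₀) = P·r − D₀
g = (P·r − D₀)/(P + D₀) = (£85,566.19×0.11 − £4,320.00) / (£85,566.19 + £4,320.00) = 0.056653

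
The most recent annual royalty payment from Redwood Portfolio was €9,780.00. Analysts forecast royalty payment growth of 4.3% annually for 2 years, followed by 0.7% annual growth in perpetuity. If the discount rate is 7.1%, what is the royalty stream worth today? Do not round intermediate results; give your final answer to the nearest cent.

D_1 = 10200.54000
D_2 = 10639.16322
Terminal value at year 2: TV = D_2×(1+g_2)/(r−g_2) = 10713.63736/0.064 = 167400.58379
P_0 = D_1/(1+r)^1 + D_2/(1+r)^2 + TV/(1+r)^2
    = 9524.31373 + 9275.31206 + 145941.23819 = 164740.86397

€164740.86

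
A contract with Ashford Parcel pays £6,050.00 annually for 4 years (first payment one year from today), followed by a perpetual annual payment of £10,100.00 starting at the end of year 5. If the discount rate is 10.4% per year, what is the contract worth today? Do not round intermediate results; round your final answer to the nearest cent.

£84387.81

PV of 4-year annuity: £6,050.00 × [1 − (1+0.104)^−4] / 0.104 = 19012.80113
Perpetuity value at year 4: £10,100.00 / 0.104 = 97115.38462
PV of perpetuity: 97115.38462 / (1+0.104)^4 = 65375.00588
Total PV = 19012.80113 + 65375.00588 = 84387.80700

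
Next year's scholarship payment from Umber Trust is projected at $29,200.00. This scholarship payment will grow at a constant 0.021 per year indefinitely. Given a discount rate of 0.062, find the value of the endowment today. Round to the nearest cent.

Growing perpetuity: P = D₁ / (r − g) = $29,200.0000 / (0.062 − 0.021) = $712,195.12

$712195.12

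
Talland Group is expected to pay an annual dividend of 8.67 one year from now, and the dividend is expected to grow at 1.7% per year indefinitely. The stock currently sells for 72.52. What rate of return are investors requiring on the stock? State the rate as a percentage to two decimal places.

P = D₁/(r − g) ⇒ r = D₁/P + g = 8.6700/72.52 + 0.017 = 0.119553 + 0.017 = 0.136553

13.66%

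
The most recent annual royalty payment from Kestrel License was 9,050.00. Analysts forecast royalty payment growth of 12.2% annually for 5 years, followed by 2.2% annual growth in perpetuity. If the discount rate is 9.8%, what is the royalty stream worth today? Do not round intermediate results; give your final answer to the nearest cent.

183898.49

D_1 = 10154.10000
D_2 = 11392.90020
D_3 = 12782.83402
D_4 = 14342.33978
D_5 = 16092.10523
Terminal value at year 5: TV = D_5×(1+g_2)/(r−g_2) = 16446.13154/0.076 = 216396.46767
P_0 = D_1/(1+r)^1 + D_2/(1+r)^2 + D_3/(1+r)^3 + D_4/(1+r)^4 + D_5/(1+r)^5 + TV/(1+r)^5
    = 9247.81421 + 9449.95222 + 9656.50856 + 9867.57978 + 10083.26459 + 135593.37376 = 183898.49312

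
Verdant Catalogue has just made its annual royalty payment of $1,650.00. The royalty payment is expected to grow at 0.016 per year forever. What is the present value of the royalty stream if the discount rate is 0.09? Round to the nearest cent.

$22654.05

D₁ = D₀ × (1 + g) = $1,650.00 × 1.016 = $1,676.4000
Growing perpetuity: P = D₁ / (r − g) = $1,676.4000 / (0.09 − 0.016) = $22,654.05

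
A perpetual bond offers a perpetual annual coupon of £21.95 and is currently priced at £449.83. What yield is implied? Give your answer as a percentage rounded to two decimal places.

4.88%

P = C/r ⇒ r = C/P = £21.95/£449.83 = 0.048796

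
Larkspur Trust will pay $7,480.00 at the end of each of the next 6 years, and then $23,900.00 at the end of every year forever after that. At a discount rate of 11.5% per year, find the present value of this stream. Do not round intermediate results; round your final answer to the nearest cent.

PV of 6-year annuity: $7,480.00 × [1 − (1+0.115)^−6] / 0.115 = 31193.79937
Perpetuity value at year 6: $23,900.00 / 0.115 = 207826.08696
PV of perpetuity: 207826.08696 / (1+0.115)^6 = 108156.05956
Total PV = 31193.79937 + 108156.05956 = 139349.85893

$139349.86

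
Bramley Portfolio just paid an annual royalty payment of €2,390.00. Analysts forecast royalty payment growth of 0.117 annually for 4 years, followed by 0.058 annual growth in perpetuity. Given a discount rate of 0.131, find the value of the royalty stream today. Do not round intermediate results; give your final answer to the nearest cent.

D_1 = 2669.63000
D_2 = 2981.97671
D_3 = 3330.86799
D_4 = 3720.57954
Terminal value at year 4: TV = D_4×(1+g_2)/(r−g_2) = 3936.37315/0.073 = 53922.91990
P_0 = D_1/(1+r)^1 + D_2/(1+r)^2 + D_3/(1+r)^3 + D_4/(1+r)^4 + TV/(1+r)^4
    = 2360.41556 + 2331.19733 + 2302.34078 + 2273.84142 + 32955.12637 = 42222.92146

€42222.92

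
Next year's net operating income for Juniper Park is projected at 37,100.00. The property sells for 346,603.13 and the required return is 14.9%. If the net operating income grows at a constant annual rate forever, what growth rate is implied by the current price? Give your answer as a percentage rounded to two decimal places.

4.20%

P = D₁/(r−g) ⇒ g = r − D₁/P = 0.149 − 37,100.00/346,603.13 = 0.041961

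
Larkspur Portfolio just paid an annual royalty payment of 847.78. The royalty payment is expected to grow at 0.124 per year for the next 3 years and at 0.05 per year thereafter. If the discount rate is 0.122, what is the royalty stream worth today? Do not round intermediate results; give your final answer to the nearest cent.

14982.11

D_1 = 952.90472
D_2 = 1071.06491
D_3 = 1203.87695
Terminal value at year 3: TV = D_3×(1+g_2)/(r−g_2) = 1264.07080/0.072 = 17556.53891
P_0 = D_1/(1+r)^1 + D_2/(1+r)^2 + D_3/(1+r)^3 + TV/(1+r)^3
    = 849.29119 + 850.80508 + 852.32167 + 12429.69101 = 14982.10895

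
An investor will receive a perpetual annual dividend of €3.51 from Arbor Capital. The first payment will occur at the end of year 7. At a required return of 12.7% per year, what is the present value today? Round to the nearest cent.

€13.49

Value at end of year 6: C / r = €3.51 / 0.127 = €27.6378
Discount to today: PV = €27.6378 / (1 + 0.127)^6 = €27.6378 / 2.049007 = €13.49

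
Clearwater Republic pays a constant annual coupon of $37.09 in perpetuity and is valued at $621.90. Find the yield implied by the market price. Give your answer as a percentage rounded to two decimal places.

5.96%

P = C/r ⇒ r = C/P = $37.09/$621.90 = 0.059640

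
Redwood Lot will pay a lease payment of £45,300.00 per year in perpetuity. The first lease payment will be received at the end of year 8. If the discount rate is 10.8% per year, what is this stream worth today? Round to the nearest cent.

£204595.52

Value at end of year 7: C / r = £45,300.00 / 0.108 = £419,444.4444
Discount to today: PV = £419,444.4444 / (1 + 0.108)^7 = £419,444.4444 / 2.050115 = £204,595.52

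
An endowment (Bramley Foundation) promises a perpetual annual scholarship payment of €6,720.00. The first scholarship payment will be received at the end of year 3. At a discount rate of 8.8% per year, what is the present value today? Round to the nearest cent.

Value at end of year 2: C / r = €6,720.00 / 0.088 = €76,363.6364
Discount to today: PV = €76,363.6364 / (1 + 0.088)^2 = €76,363.6364 / 1.183744 = €64,510.26

€64510.26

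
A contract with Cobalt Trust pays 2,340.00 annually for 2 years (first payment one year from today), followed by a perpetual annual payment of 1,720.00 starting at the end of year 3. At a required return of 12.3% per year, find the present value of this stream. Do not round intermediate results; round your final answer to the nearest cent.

PV of 2-year annuity: 2,340.00 × [1 − (1+0.123)^−2] / 0.123 = 3939.18465
Perpetuity value at year 2: 1,720.00 / 0.123 = 13983.73984
PV of perpetuity: 13983.73984 / (1+0.123)^2 = 11088.27078
Total PV = 3939.18465 + 11088.27078 = 15027.45543

15027.46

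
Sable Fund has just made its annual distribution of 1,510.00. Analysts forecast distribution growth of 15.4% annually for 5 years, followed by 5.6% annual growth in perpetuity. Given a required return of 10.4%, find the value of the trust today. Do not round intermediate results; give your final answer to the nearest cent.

D_1 = 1742.54000
D_2 = 2010.89116
D_3 = 2320.56840
D_4 = 2677.93593
D_5 = 3090.33807
Terminal value at year 5: TV = D_5×(1+g_2)/(r−g_2) = 3263.39700/0.048 = 67987.43744
P_0 = D_1/(1+r)^1 + D_2/(1+r)^2 + D_3/(1+r)^3 + D_4/(1+r)^4 + D_5/(1+r)^5 + TV/(1+r)^5
    = 1578.38768 + 1649.87263 + 1724.59512 + 1802.70179 + 1884.34589 + 41455.60955 = 50095.51266

50095.51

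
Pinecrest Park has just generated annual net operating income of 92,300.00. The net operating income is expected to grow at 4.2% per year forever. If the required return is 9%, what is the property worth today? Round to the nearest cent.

D₁ = D₀ × (1 + g) = 92,300.00 × 1.042 = 96,176.6000
Growing perpetuity: P = D₁ / (r − g) = 96,176.6000 / (0.09 − 0.042) = 2,003,679.17

2003679.17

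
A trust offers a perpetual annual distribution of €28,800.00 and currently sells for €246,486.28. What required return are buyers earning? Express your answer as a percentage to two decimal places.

11.68%

P = C/r ⇒ r = C/P = €28,800.00/€246,486.28 = 0.116842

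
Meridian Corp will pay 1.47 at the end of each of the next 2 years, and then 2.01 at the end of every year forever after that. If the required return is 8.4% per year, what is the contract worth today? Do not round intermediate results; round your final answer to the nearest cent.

PV of 2-year annuity: 1.47 × [1 − (1+0.084)^−2] / 0.084 = 2.60709
Perpetuity value at year 2: 2.01 / 0.084 = 23.92857
PV of perpetuity: 23.92857 / (1+0.084)^2 = 20.36377
Total PV = 2.60709 + 20.36377 = 22.97086

22.97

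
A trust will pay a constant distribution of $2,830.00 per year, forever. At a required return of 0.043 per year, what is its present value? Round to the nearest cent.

Level perpetuity: PV = C / r = $2,830.00 / 0.043 = $65,813.95

$65813.95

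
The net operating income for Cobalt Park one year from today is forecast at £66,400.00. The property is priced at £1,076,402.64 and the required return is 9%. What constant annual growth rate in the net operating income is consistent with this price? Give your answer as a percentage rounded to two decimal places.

2.83%

P = D₁/(r−g) ⇒ g = r − D₁/P = 0.09 − £66,400.00/£1,076,402.64 = 0.028313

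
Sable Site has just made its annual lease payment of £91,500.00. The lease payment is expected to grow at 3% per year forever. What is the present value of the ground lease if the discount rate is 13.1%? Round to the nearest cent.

£933118.81

D₁ = D₀ × (1 + g) = £91,500.00 × 1.03 = £94,245.0000
Growing perpetuity: P = D₁ / (r − g) = £94,245.0000 / (0.131 − 0.03) = £933,118.81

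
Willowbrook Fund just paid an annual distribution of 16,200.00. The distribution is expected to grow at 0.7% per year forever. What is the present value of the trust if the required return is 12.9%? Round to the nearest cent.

133716.39

D₁ = D₀ × (1 + g) = 16,200.00 × 1.007 = 16,313.4000
Growing perpetuity: P = D₁ / (r − g) = 16,313.4000 / (0.129 − 0.007) = 133,716.39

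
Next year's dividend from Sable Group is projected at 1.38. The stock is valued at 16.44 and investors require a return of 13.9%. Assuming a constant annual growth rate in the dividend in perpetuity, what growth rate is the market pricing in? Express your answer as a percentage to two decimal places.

5.51%

P = D₁/(r−g) ⇒ g = r − D₁/P = 0.139 − 1.38/16.44 = 0.055058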